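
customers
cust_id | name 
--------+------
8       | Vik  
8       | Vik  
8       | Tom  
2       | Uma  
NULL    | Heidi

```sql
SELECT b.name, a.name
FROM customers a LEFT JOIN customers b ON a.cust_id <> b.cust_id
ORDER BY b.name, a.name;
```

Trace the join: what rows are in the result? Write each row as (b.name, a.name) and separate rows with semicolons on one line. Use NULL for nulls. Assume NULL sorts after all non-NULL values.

LEFT JOIN keeps every row from `customers a`; unmatched rows get NULL for `customers b`'s columns.
Matching on a.cust_id <> b.cust_id. A NULL in a compared column never satisfies the condition.
- a[0] cust_id=8 → 1 match(es) in b → 1 row(s).
- a[1] cust_id=8 → 1 match(es) in b → 1 row(s).
- a[2] cust_id=8 → 1 match(es) in b → 1 row(s).
- a[3] cust_id=2 → 3 match(es) in b → 3 row(s).
- a[4] cust_id=NULL → no match; kept with NULLs on the b side.
After projecting and ordering:
b.name | a.name
Tom | Uma
Uma | Tom
Uma | Vik
Uma | Vik
Vik | Uma
Vik | Uma
NULL | Heidi

(Tom, Uma); (Uma, Tom); (Uma, Vik); (Uma, Vik); (Vik, Uma); (Vik, Uma); (NULL, Heidi)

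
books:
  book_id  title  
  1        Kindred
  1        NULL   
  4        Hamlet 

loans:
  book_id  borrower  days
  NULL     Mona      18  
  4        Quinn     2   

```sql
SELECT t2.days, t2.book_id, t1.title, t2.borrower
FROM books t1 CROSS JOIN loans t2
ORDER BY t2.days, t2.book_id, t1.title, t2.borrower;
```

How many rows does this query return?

6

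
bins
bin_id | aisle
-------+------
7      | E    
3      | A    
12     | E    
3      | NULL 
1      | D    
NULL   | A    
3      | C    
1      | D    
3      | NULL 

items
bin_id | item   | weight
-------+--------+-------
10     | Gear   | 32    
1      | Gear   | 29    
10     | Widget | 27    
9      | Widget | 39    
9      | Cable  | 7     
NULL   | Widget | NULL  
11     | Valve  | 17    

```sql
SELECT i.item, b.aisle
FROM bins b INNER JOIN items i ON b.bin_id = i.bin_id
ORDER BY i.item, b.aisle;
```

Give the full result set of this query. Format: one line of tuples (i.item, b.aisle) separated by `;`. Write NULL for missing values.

INNER JOIN keeps only pairs where the ON condition holds.
Matching on b.bin_id = i.bin_id. A NULL in a compared column never satisfies the condition.
- b[0] bin_id=7 → no match; dropped.
- b[1] bin_id=3 → no match; dropped.
- b[2] bin_id=12 → no match; dropped.
- b[3] bin_id=3 → no match; dropped.
- b[4] bin_id=1 → 1 match(es) in i → 1 row(s).
- b[5] bin_id=NULL → no match; dropped.
- b[6] bin_id=3 → no match; dropped.
- b[7] bin_id=1 → 1 match(es) in i → 1 row(s).
- b[8] bin_id=3 → no match; dropped.
After projecting and ordering:
i.item | b.aisle
Gear | D
Gear | D

(Gear, D); (Gear, D)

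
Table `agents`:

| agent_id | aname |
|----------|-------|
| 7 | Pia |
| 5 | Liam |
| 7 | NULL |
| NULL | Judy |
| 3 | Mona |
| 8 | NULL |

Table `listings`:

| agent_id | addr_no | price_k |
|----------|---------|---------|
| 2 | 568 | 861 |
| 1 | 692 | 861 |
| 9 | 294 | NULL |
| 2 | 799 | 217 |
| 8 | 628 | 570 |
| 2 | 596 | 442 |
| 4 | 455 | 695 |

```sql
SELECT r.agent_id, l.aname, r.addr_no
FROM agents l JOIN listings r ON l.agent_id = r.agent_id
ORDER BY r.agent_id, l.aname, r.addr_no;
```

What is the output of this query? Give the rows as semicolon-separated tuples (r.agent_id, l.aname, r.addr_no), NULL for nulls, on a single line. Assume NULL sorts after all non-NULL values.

(8, NULL, 628)

INNER JOIN keeps only pairs where the ON condition holds.
Matching on l.agent_id = r.agent_id. A NULL in a compared column never satisfies the condition.
- l (agent_id=7) has no partner → excluded.
- l (agent_id=5) has no partner → excluded.
- l (agent_id=7) has no partner → excluded.
- l (agent_id=NULL) has no partner → excluded.
- l (agent_id=3) has no partner → excluded.
- l (agent_id=8) pairs with 1 row(s) of r.
After projecting and ordering:
r.agent_id | l.aname | r.addr_no
8 | NULL | 628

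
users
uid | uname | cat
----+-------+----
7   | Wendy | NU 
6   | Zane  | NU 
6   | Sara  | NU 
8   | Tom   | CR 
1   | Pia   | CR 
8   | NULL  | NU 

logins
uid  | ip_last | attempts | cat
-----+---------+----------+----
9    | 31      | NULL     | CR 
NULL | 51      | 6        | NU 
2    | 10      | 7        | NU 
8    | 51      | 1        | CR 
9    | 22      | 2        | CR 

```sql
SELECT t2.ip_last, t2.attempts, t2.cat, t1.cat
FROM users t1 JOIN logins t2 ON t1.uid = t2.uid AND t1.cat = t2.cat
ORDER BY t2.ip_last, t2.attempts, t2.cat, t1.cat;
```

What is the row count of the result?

INNER JOIN keeps only pairs where the ON condition holds.
Matching on t1.uid = t2.uid AND t1.cat = t2.cat. A NULL in a compared column never satisfies the condition.
- uid=7, cat=NU: no matching t2 row, dropped.
- uid=6, cat=NU: no matching t2 row, dropped.
- uid=6, cat=NU: no matching t2 row, dropped.
- uid=8, cat=CR: 1 matching t2 row(s), so 1 row(s) emitted.
- uid=1, cat=CR: no matching t2 row, dropped.
- uid=8, cat=NU: no matching t2 row, dropped.
Total: 1 rows.

1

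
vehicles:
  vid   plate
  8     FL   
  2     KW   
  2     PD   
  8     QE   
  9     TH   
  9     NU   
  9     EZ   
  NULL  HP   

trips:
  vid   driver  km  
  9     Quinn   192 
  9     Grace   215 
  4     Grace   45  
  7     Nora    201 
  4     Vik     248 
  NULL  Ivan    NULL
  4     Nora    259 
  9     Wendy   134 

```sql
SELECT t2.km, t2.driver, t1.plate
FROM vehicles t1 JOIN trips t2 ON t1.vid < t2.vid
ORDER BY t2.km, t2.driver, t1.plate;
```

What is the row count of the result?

INNER JOIN keeps only pairs where the ON condition holds.
Matching on t1.vid < t2.vid. A NULL in a compared column never satisfies the condition.
Matched pairs: 20.
Total: 20 rows.

20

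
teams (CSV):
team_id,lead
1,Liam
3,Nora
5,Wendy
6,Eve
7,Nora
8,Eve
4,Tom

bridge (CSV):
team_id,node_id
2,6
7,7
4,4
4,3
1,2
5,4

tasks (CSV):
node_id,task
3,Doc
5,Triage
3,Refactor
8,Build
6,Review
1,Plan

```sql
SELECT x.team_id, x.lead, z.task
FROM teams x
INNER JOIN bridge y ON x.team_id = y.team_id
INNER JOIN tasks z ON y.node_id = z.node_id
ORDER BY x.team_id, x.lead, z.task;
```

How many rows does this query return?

2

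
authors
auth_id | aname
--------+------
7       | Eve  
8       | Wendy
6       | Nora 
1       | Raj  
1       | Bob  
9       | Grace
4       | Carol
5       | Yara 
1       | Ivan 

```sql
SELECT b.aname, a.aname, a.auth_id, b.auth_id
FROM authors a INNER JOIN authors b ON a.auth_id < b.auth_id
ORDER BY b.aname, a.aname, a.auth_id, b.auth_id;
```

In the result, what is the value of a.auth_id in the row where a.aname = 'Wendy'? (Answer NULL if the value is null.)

INNER JOIN keeps only pairs where the ON condition holds.
Matching on a.auth_id < b.auth_id.
- a row (auth_id=7): matches 2 b row(s) → 2 output row(s).
- a row (auth_id=8): matches 1 b row(s) → 1 output row(s).
- a row (auth_id=6): matches 3 b row(s) → 3 output row(s).
- a row (auth_id=1): matches 6 b row(s) → 6 output row(s).
- a row (auth_id=1): matches 6 b row(s) → 6 output row(s).
- a row (auth_id=9): no match → dropped.
- a row (auth_id=4): matches 5 b row(s) → 5 output row(s).
- a row (auth_id=5): matches 4 b row(s) → 4 output row(s).
- a row (auth_id=1): matches 6 b row(s) → 6 output row(s).

8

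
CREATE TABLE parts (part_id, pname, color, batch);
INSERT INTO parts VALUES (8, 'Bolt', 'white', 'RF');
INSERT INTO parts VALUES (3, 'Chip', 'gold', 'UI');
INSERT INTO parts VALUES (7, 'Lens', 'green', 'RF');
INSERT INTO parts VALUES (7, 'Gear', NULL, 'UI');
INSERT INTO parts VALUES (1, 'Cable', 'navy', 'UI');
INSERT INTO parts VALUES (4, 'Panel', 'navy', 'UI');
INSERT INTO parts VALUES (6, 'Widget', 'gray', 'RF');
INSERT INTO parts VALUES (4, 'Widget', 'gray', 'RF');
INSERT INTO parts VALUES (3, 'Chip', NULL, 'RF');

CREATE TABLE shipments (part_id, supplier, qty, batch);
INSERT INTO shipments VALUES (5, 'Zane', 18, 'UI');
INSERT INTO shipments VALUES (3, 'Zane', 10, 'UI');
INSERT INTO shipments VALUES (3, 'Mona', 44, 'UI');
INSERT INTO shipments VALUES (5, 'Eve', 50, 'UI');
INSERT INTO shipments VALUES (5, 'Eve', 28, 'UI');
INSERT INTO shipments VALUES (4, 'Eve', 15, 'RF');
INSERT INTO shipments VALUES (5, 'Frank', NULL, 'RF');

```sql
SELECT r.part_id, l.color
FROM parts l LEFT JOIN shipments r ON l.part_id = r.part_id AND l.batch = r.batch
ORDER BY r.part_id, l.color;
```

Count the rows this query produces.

10

LEFT JOIN keeps every row from `parts`; unmatched rows get NULL for `shipments`'s columns.
Matching on l.part_id = r.part_id AND l.batch = r.batch.
- l (part_id=8, batch=RF) has no partner → padded with NULL.
- l (part_id=3, batch=UI) pairs with 2 row(s) of r.
- l (part_id=7, batch=RF) has no partner → padded with NULL.
- l (part_id=7, batch=UI) has no partner → padded with NULL.
- l (part_id=1, batch=UI) has no partner → padded with NULL.
- l (part_id=4, batch=UI) has no partner → padded with NULL.
- l (part_id=6, batch=RF) has no partner → padded with NULL.
- l (part_id=4, batch=RF) pairs with 1 row(s) of r.
- l (part_id=3, batch=RF) has no partner → padded with NULL.
Total: 3 matched + 7 padded = 10 rows.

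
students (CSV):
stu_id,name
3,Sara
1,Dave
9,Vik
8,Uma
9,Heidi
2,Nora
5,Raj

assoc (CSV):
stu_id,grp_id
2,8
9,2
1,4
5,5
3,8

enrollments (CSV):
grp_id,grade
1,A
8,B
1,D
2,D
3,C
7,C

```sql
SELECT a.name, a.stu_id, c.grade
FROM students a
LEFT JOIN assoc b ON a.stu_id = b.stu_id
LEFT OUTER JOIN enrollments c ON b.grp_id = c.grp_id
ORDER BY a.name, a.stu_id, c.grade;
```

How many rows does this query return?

7

Step 1 — a LEFT JOIN b on stu_id → 7 row(s).
Then LEFT JOIN `enrollments c` on grp_id: each of those 7 rows is kept; rows whose b.grp_id has no match in c get NULL for c's columns.
Result: 7 row(s).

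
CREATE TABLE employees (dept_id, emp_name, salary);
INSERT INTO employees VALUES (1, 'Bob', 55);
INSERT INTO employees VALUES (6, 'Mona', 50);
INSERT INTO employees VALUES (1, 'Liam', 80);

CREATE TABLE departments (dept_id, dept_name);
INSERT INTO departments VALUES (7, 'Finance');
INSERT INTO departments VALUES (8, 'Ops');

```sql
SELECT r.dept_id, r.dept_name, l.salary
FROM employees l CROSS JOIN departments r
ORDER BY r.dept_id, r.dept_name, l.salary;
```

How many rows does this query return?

CROSS JOIN pairs every row of `employees` with every row of `departments`: 3 × 2 = 6 rows.

6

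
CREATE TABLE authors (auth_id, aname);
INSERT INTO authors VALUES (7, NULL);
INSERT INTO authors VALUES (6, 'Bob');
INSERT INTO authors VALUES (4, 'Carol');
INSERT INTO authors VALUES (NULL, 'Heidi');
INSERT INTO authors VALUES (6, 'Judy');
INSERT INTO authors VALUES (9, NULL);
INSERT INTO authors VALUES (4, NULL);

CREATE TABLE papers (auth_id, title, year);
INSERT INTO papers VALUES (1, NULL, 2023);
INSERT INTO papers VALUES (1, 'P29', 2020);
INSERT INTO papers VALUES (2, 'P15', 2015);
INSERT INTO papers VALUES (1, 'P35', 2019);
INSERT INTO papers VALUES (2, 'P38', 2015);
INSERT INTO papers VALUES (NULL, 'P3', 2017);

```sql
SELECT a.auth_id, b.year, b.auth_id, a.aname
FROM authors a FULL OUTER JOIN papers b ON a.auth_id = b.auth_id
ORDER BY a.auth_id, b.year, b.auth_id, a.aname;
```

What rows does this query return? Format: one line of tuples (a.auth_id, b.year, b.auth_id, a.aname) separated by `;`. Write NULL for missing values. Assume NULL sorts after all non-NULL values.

FULL OUTER JOIN keeps every row from both sides; unmatched rows get NULL for the other side's columns.
Matching on a.auth_id = b.auth_id. A NULL in a compared column never satisfies the condition.
- a (auth_id=7) has no partner → padded with NULL.
- a (auth_id=6) has no partner → padded with NULL.
- a (auth_id=4) has no partner → padded with NULL.
- a (auth_id=NULL) has no partner → padded with NULL.
- a (auth_id=6) has no partner → padded with NULL.
- a (auth_id=9) has no partner → padded with NULL.
- a (auth_id=4) has no partner → padded with NULL.
- plus 6 unmatched b row(s), each kept with NULL a columns.

(4, NULL, NULL, Carol); (4, NULL, NULL, NULL); (6, NULL, NULL, Bob); (6, NULL, NULL, Judy); (7, NULL, NULL, NULL); (9, NULL, NULL, NULL); (NULL, 2015, 2, NULL); (NULL, 2015, 2, NULL); (NULL, 2017, NULL, NULL); (NULL, 2019, 1, NULL); (NULL, 2020, 1, NULL); (NULL, 2023, 1, NULL); (NULL, NULL, NULL, Heidi)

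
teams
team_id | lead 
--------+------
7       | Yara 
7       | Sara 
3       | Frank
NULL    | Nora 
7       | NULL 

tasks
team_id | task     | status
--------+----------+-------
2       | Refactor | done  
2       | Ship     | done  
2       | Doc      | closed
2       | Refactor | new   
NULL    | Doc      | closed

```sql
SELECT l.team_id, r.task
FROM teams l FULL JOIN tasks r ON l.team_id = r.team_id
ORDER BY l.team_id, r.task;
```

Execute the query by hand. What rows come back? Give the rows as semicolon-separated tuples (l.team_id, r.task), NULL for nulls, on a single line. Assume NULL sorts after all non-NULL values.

FULL OUTER JOIN keeps every row from both sides; unmatched rows get NULL for the other side's columns.
Matching on l.team_id = r.team_id. A NULL in a compared column never satisfies the condition.
- l[0] team_id=7 → no match; kept with NULLs on the r side.
- l[1] team_id=7 → no match; kept with NULLs on the r side.
- l[2] team_id=3 → no match; kept with NULLs on the r side.
- l[3] team_id=NULL → no match; kept with NULLs on the r side.
- l[4] team_id=7 → no match; kept with NULLs on the r side.
- 5 r row(s) had no l match → kept, l columns NULL.
After projecting and ordering:
l.team_id | r.task
3 | NULL
7 | NULL
7 | NULL
7 | NULL
NULL | Doc
NULL | Doc
NULL | Refactor
NULL | Refactor
NULL | Ship
NULL | NULL

(3, NULL); (7, NULL); (7, NULL); (7, NULL); (NULL, Doc); (NULL, Doc); (NULL, Refactor); (NULL, Refactor); (NULL, Ship); (NULL, NULL)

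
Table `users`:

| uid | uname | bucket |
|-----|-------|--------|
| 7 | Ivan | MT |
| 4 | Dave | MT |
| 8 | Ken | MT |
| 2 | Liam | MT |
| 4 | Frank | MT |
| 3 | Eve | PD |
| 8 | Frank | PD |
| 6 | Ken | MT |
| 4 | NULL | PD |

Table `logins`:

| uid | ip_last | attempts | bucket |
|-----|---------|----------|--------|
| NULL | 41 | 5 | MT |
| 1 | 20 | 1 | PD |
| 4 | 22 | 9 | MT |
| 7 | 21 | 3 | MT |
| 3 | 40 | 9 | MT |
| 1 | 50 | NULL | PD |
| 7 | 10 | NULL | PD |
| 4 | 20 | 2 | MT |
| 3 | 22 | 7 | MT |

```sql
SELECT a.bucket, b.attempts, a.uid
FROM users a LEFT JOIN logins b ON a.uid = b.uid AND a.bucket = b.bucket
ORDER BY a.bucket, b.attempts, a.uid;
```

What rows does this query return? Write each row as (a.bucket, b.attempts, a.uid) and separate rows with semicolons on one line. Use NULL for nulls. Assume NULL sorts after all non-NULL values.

(MT, 2, 4); (MT, 2, 4); (MT, 3, 7); (MT, 9, 4); (MT, 9, 4); (MT, NULL, 2); (MT, NULL, 6); (MT, NULL, 8); (PD, NULL, 3); (PD, NULL, 4); (PD, NULL, 8)

LEFT JOIN keeps every row from `users`; unmatched rows get NULL for `logins`'s columns.
Matching on a.uid = b.uid AND a.bucket = b.bucket. A NULL in a compared column never satisfies the condition.
- a row (uid=7, bucket=MT): matches 1 b row(s) → 1 output row(s).
- a row (uid=4, bucket=MT): matches 2 b row(s) → 2 output row(s).
- a row (uid=8, bucket=MT): no match → kept, b columns NULL.
- a row (uid=2, bucket=MT): no match → kept, b columns NULL.
- a row (uid=4, bucket=MT): matches 2 b row(s) → 2 output row(s).
- a row (uid=3, bucket=PD): no match → kept, b columns NULL.
- a row (uid=8, bucket=PD): no match → kept, b columns NULL.
- a row (uid=6, bucket=MT): no match → kept, b columns NULL.
- a row (uid=4, bucket=PD): no match → kept, b columns NULL.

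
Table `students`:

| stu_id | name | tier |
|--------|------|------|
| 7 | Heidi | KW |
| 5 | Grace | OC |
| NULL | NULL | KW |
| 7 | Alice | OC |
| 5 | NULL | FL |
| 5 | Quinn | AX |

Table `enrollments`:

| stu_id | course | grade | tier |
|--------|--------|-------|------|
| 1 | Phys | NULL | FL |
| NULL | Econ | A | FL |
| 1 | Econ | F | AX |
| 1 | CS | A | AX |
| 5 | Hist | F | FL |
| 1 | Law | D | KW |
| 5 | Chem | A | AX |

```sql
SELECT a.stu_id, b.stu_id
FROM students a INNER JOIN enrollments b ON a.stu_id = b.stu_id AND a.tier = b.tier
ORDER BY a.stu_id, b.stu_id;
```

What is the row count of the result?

2

INNER JOIN keeps only pairs where the ON condition holds.
Matching on a.stu_id = b.stu_id AND a.tier = b.tier. A NULL in a compared column never satisfies the condition.
- stu_id=7, tier=KW: no matching b row, dropped.
- stu_id=5, tier=OC: no matching b row, dropped.
- stu_id=NULL, tier=KW: no matching b row, dropped.
- stu_id=7, tier=OC: no matching b row, dropped.
- stu_id=5, tier=FL: 1 matching b row(s), so 1 row(s) emitted.
- stu_id=5, tier=AX: 1 matching b row(s), so 1 row(s) emitted.
Total: 2 rows.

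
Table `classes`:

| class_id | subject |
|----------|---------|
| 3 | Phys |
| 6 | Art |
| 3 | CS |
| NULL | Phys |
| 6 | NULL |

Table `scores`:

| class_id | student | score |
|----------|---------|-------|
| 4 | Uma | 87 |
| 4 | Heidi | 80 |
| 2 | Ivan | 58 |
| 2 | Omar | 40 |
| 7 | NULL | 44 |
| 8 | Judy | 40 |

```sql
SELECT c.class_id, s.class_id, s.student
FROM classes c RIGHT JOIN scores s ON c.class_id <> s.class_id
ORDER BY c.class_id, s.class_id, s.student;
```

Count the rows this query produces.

RIGHT JOIN keeps every row from `scores`; unmatched rows get NULL for `classes`'s columns.
Matching on c.class_id <> s.class_id. A NULL in a compared column never satisfies the condition.
- c row (class_id=3): matches 6 s row(s) → 6 output row(s).
- c row (class_id=6): matches 6 s row(s) → 6 output row(s).
- c row (class_id=3): matches 6 s row(s) → 6 output row(s).
- c row (class_id=NULL): no match.
- c row (class_id=6): matches 6 s row(s) → 6 output row(s).
- every s row matched at least one c row.
Total: 24 rows.

24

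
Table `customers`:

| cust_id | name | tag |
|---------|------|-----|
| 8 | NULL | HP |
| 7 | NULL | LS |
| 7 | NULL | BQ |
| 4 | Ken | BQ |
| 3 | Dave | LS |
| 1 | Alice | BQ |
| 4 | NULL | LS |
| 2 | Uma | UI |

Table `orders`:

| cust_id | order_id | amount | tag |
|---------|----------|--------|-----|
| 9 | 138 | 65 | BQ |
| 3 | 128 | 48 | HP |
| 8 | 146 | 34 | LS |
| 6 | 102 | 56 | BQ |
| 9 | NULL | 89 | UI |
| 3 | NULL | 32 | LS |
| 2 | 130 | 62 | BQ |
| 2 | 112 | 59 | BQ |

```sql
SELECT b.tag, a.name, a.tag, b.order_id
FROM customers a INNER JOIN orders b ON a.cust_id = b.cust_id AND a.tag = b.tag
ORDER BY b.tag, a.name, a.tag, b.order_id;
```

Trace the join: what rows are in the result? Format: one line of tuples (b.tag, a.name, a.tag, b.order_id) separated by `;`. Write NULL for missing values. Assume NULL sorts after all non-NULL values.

INNER JOIN keeps only pairs where the ON condition holds.
Matching on a.cust_id = b.cust_id AND a.tag = b.tag.
- cust_id=8, tag=HP: no matching b row, dropped.
- cust_id=7, tag=LS: no matching b row, dropped.
- cust_id=7, tag=BQ: no matching b row, dropped.
- cust_id=4, tag=BQ: no matching b row, dropped.
- cust_id=3, tag=LS: 1 matching b row(s), so 1 row(s) emitted.
- cust_id=1, tag=BQ: no matching b row, dropped.
- cust_id=4, tag=LS: no matching b row, dropped.
- cust_id=2, tag=UI: no matching b row, dropped.
After projecting and ordering:
b.tag | a.name | a.tag | b.order_id
LS | Dave | LS | NULL

(LS, Dave, LS, NULL)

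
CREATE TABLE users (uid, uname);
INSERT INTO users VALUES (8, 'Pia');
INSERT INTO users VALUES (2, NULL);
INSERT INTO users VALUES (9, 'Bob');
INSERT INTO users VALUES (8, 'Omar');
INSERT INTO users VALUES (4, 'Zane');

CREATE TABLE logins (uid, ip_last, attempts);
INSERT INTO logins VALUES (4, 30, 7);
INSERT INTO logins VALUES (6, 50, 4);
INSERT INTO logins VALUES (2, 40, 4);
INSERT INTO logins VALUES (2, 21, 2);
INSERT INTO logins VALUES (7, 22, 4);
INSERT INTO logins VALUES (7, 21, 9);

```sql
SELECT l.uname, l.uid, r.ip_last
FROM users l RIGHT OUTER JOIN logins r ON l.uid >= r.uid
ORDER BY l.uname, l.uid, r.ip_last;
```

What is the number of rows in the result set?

23

RIGHT JOIN keeps every row from `logins`; unmatched rows get NULL for `users`'s columns.
Matching on l.uid >= r.uid.
Matched pairs: 23; unmatched r rows kept: 0.
Total: 23 rows.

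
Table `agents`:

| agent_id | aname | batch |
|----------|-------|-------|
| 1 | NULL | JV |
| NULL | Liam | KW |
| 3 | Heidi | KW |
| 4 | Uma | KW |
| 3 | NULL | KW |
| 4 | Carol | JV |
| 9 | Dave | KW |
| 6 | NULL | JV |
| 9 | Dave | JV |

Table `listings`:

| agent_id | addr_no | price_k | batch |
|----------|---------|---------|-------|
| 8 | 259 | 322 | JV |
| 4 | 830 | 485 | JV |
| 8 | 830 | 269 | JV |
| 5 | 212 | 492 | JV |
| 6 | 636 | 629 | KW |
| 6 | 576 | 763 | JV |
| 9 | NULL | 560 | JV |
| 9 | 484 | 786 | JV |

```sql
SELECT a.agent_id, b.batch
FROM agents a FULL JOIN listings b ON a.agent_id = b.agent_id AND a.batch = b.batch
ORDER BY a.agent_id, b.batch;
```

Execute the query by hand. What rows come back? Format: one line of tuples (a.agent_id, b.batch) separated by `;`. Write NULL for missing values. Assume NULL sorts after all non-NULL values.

FULL OUTER JOIN keeps every row from both sides; unmatched rows get NULL for the other side's columns.
Matching on a.agent_id = b.agent_id AND a.batch = b.batch. A NULL in a compared column never satisfies the condition.
- agent_id=1, batch=JV: no b row matches, row kept with b columns NULL.
- agent_id=NULL, batch=KW: no b row matches, row kept with b columns NULL.
- agent_id=3, batch=KW: no b row matches, row kept with b columns NULL.
- agent_id=4, batch=KW: no b row matches, row kept with b columns NULL.
- agent_id=3, batch=KW: no b row matches, row kept with b columns NULL.
- agent_id=4, batch=JV: 1 matching b row(s), so 1 row(s) emitted.
- agent_id=9, batch=KW: no b row matches, row kept with b columns NULL.
- agent_id=6, batch=JV: 1 matching b row(s), so 1 row(s) emitted.
- agent_id=9, batch=JV: 2 matching b row(s), so 2 row(s) emitted.
- plus 4 unmatched b row(s), each kept with NULL a columns.

(1, NULL); (3, NULL); (3, NULL); (4, JV); (4, NULL); (6, JV); (9, JV); (9, JV); (9, NULL); (NULL, JV); (NULL, JV); (NULL, JV); (NULL, KW); (NULL, NULL)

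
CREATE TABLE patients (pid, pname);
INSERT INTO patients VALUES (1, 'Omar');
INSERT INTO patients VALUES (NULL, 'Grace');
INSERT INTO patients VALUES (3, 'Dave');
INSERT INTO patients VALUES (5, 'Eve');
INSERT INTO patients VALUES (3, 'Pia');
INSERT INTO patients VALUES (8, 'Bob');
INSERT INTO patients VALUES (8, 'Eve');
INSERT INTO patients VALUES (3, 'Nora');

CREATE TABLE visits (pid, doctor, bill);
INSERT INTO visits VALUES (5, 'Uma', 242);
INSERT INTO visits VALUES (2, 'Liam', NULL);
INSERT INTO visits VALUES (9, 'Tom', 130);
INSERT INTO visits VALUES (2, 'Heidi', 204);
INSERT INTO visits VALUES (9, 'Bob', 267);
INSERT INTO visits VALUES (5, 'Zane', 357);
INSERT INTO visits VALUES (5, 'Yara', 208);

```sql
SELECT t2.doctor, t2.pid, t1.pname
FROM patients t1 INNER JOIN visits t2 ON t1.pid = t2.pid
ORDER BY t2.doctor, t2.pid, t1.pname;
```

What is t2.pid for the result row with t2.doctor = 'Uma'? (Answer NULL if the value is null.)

5

INNER JOIN keeps only pairs where the ON condition holds.
Matching on t1.pid = t2.pid. A NULL in a compared column never satisfies the condition.
- pid=1: no matching t2 row, dropped.
- pid=NULL: no matching t2 row, dropped.
- pid=3: no matching t2 row, dropped.
- pid=5: 3 matching t2 row(s), so 3 row(s) emitted.
- pid=3: no matching t2 row, dropped.
- pid=8: no matching t2 row, dropped.
- pid=8: no matching t2 row, dropped.
- pid=3: no matching t2 row, dropped.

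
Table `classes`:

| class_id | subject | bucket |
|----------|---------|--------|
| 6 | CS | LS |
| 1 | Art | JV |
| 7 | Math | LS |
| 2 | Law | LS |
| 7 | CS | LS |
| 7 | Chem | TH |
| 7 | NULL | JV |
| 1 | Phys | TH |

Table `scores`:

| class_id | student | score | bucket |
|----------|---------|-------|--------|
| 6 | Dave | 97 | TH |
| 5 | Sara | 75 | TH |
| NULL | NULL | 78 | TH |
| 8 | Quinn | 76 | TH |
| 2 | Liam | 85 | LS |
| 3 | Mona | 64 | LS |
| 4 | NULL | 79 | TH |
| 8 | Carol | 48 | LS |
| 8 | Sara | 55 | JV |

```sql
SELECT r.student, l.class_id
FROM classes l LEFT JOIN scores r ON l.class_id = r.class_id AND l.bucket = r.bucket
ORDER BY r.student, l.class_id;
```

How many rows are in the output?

8

LEFT JOIN keeps every row from `classes`; unmatched rows get NULL for `scores`'s columns.
Matching on l.class_id = r.class_id AND l.bucket = r.bucket. A NULL in a compared column never satisfies the condition.
Matched pairs: 1; unmatched l rows kept: 7.
Total: 1 matched + 7 padded = 8 rows.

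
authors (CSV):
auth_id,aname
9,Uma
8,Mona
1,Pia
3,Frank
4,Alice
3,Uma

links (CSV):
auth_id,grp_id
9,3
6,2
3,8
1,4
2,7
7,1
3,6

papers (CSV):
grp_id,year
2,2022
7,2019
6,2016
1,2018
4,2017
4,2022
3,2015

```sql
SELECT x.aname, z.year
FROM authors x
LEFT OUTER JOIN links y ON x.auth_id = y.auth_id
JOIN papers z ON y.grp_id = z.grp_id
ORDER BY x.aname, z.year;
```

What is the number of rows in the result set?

5

Step 1 — x LEFT JOIN y on auth_id → 8 row(s).
Then INNER JOIN `papers z` on grp_id: keep only rows whose y.grp_id appears in z.
Result: 5 row(s).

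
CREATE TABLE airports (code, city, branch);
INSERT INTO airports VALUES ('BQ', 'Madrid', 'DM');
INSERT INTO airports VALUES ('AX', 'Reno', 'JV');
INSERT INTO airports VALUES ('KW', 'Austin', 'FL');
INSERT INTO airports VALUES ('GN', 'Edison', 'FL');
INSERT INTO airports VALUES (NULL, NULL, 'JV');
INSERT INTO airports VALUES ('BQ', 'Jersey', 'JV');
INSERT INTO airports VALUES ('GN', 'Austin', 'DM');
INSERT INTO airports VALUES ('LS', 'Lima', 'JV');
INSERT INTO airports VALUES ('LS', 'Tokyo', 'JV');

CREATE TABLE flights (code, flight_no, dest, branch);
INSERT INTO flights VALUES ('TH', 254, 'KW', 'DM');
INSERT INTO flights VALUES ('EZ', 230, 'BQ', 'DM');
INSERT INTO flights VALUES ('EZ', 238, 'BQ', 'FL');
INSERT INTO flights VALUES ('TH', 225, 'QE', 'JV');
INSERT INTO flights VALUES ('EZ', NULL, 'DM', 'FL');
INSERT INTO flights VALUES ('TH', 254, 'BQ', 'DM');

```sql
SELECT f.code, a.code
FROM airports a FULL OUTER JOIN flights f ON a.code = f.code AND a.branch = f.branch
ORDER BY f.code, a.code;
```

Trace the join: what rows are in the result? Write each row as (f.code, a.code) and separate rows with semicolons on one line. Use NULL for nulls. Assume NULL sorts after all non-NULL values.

(EZ, NULL); (EZ, NULL); (EZ, NULL); (TH, NULL); (TH, NULL); (TH, NULL); (NULL, AX); (NULL, BQ); (NULL, BQ); (NULL, GN); (NULL, GN); (NULL, KW); (NULL, LS); (NULL, LS); (NULL, NULL)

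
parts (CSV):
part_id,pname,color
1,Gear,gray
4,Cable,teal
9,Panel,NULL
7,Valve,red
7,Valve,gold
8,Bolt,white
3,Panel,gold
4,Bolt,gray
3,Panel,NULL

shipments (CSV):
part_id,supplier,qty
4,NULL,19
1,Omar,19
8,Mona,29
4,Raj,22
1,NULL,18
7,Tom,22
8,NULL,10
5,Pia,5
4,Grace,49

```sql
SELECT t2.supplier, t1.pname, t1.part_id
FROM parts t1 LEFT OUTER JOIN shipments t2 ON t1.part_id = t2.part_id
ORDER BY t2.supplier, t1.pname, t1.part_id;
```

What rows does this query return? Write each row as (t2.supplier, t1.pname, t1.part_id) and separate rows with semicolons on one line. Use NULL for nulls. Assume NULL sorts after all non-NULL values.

LEFT JOIN keeps every row from `parts`; unmatched rows get NULL for `shipments`'s columns.
Matching on t1.part_id = t2.part_id.
Matched pairs: 12; unmatched t1 rows kept: 3.

(Grace, Bolt, 4); (Grace, Cable, 4); (Mona, Bolt, 8); (Omar, Gear, 1); (Raj, Bolt, 4); (Raj, Cable, 4); (Tom, Valve, 7); (Tom, Valve, 7); (NULL, Bolt, 4); (NULL, Bolt, 8); (NULL, Cable, 4); (NULL, Gear, 1); (NULL, Panel, 3); (NULL, Panel, 3); (NULL, Panel, 9)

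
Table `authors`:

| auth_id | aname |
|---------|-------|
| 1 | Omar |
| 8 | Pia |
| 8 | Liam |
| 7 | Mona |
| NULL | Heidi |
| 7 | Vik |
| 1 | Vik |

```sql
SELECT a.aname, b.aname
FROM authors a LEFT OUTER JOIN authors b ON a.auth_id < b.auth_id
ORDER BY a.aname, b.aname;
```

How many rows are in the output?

15

LEFT JOIN keeps every row from `authors a`; unmatched rows get NULL for `authors b`'s columns.
Matching on a.auth_id < b.auth_id. A NULL in a compared column never satisfies the condition.
- a (auth_id=1) pairs with 4 row(s) of b.
- a (auth_id=8) has no partner → padded with NULL.
- a (auth_id=8) has no partner → padded with NULL.
- a (auth_id=7) pairs with 2 row(s) of b.
- a (auth_id=NULL) has no partner → padded with NULL.
- a (auth_id=7) pairs with 2 row(s) of b.
- a (auth_id=1) pairs with 4 row(s) of b.
Total: 12 matched + 3 padded = 15 rows.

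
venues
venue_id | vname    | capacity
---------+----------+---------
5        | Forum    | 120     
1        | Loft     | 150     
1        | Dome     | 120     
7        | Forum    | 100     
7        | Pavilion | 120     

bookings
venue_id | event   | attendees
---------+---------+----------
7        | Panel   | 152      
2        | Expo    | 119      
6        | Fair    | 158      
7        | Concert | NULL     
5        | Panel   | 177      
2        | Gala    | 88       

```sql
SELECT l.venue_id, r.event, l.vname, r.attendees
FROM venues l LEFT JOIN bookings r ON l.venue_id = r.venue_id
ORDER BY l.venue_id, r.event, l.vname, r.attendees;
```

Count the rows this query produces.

LEFT JOIN keeps every row from `venues`; unmatched rows get NULL for `bookings`'s columns.
Matching on l.venue_id = r.venue_id.
Matched pairs: 5; unmatched l rows kept: 2.
Total: 5 matched + 2 padded = 7 rows.

7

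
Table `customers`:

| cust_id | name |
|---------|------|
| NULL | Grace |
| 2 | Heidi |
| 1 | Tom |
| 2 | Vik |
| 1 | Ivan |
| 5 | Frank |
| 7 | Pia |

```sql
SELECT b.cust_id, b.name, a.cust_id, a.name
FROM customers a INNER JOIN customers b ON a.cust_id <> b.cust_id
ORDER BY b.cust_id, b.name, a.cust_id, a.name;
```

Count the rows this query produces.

INNER JOIN keeps only pairs where the ON condition holds.
Matching on a.cust_id <> b.cust_id. A NULL in a compared column never satisfies the condition.
- a[0] cust_id=NULL → no match; dropped.
- a[1] cust_id=2 → 4 match(es) in b → 4 row(s).
- a[2] cust_id=1 → 4 match(es) in b → 4 row(s).
- a[3] cust_id=2 → 4 match(es) in b → 4 row(s).
- a[4] cust_id=1 → 4 match(es) in b → 4 row(s).
- a[5] cust_id=5 → 5 match(es) in b → 5 row(s).
- a[6] cust_id=7 → 5 match(es) in b → 5 row(s).
Total: 26 rows.

26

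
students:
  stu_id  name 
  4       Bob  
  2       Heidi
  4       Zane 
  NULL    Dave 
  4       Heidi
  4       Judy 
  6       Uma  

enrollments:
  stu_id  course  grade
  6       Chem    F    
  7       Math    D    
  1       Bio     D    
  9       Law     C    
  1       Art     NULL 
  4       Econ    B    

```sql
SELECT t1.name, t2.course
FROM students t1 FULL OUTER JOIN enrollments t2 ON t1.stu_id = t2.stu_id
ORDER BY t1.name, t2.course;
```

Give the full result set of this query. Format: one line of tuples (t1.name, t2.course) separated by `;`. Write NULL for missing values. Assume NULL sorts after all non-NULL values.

FULL OUTER JOIN keeps every row from both sides; unmatched rows get NULL for the other side's columns.
Matching on t1.stu_id = t2.stu_id. A NULL in a compared column never satisfies the condition.
- t1 (stu_id=4) pairs with 1 row(s) of t2.
- t1 (stu_id=2) has no partner → padded with NULL.
- t1 (stu_id=4) pairs with 1 row(s) of t2.
- t1 (stu_id=NULL) has no partner → padded with NULL.
- t1 (stu_id=4) pairs with 1 row(s) of t2.
- t1 (stu_id=4) pairs with 1 row(s) of t2.
- t1 (stu_id=6) pairs with 1 row(s) of t2.
- 4 row(s) from t2 found no t1 partner → padded with NULL.

(Bob, Econ); (Dave, NULL); (Heidi, Econ); (Heidi, NULL); (Judy, Econ); (Uma, Chem); (Zane, Econ); (NULL, Art); (NULL, Bio); (NULL, Law); (NULL, Math)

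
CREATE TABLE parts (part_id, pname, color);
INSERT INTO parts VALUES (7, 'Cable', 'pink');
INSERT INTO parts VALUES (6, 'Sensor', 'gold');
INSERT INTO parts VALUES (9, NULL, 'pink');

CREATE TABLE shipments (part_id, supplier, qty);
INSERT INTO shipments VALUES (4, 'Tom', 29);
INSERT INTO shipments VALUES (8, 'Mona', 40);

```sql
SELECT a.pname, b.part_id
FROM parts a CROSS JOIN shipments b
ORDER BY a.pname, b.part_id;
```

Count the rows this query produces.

CROSS JOIN pairs every row of `parts` with every row of `shipments`: 3 × 2 = 6 rows.

6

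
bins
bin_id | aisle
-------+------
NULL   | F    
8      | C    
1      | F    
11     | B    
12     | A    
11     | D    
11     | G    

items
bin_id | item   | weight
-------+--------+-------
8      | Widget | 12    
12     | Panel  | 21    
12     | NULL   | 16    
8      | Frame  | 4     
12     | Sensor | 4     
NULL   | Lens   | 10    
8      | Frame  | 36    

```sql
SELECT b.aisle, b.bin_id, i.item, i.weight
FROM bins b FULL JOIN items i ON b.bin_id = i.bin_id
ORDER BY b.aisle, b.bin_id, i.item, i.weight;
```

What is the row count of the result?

FULL OUTER JOIN keeps every row from both sides; unmatched rows get NULL for the other side's columns.
Matching on b.bin_id = i.bin_id. A NULL in a compared column never satisfies the condition.
Matched pairs: 6; unmatched b rows kept: 5; unmatched i rows kept: 1.
Total: 6 matched + 6 padded = 12 rows.

12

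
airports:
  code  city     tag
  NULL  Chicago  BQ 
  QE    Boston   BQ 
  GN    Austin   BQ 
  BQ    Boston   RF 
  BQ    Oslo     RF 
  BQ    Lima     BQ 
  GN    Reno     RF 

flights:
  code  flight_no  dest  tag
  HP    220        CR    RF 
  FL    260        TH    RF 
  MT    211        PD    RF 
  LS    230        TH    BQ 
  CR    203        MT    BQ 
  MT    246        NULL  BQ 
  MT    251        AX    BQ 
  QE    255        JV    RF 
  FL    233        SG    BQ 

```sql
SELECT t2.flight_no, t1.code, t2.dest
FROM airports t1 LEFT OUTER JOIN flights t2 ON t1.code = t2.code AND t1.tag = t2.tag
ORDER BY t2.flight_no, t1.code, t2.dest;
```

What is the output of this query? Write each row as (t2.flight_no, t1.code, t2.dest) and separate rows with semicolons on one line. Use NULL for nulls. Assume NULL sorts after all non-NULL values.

(NULL, BQ, NULL); (NULL, BQ, NULL); (NULL, BQ, NULL); (NULL, GN, NULL); (NULL, GN, NULL); (NULL, QE, NULL); (NULL, NULL, NULL)

LEFT JOIN keeps every row from `airports`; unmatched rows get NULL for `flights`'s columns.
Matching on t1.code = t2.code AND t1.tag = t2.tag. A NULL in a compared column never satisfies the condition.
Matched pairs: 0; unmatched t1 rows kept: 7.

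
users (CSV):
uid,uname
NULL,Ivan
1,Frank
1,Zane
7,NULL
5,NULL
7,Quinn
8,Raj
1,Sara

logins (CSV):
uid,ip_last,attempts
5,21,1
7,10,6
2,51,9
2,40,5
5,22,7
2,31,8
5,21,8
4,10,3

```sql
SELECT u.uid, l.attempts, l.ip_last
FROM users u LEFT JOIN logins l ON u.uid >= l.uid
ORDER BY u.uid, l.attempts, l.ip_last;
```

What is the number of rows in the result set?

LEFT JOIN keeps every row from `users`; unmatched rows get NULL for `logins`'s columns.
Matching on u.uid >= l.uid. A NULL in a compared column never satisfies the condition.
- u row (uid=NULL): no match → kept, l columns NULL.
- u row (uid=1): no match → kept, l columns NULL.
- u row (uid=1): no match → kept, l columns NULL.
- u row (uid=7): matches 8 l row(s) → 8 output row(s).
- u row (uid=5): matches 7 l row(s) → 7 output row(s).
- u row (uid=7): matches 8 l row(s) → 8 output row(s).
- u row (uid=8): matches 8 l row(s) → 8 output row(s).
- u row (uid=1): no match → kept, l columns NULL.
Total: 31 matched + 4 padded = 35 rows.

35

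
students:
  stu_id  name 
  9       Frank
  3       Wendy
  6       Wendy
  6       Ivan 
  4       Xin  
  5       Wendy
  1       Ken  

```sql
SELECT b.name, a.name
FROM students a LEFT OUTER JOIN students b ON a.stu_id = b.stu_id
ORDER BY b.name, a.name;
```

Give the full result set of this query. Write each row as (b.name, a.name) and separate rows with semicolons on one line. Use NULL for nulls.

(Frank, Frank); (Ivan, Ivan); (Ivan, Wendy); (Ken, Ken); (Wendy, Ivan); (Wendy, Wendy); (Wendy, Wendy); (Wendy, Wendy); (Xin, Xin)

LEFT JOIN keeps every row from `students a`; unmatched rows get NULL for `students b`'s columns.
Matching on a.stu_id = b.stu_id.
- a (stu_id=9) pairs with 1 row(s) of b.
- a (stu_id=3) pairs with 1 row(s) of b.
- a (stu_id=6) pairs with 2 row(s) of b.
- a (stu_id=6) pairs with 2 row(s) of b.
- a (stu_id=4) pairs with 1 row(s) of b.
- a (stu_id=5) pairs with 1 row(s) of b.
- a (stu_id=1) pairs with 1 row(s) of b.
After projecting and ordering:
b.name | a.name
Frank | Frank
Ivan | Ivan
Ivan | Wendy
Ken | Ken
Wendy | Ivan
Wendy | Wendy
Wendy | Wendy
Wendy | Wendy
Xin | Xin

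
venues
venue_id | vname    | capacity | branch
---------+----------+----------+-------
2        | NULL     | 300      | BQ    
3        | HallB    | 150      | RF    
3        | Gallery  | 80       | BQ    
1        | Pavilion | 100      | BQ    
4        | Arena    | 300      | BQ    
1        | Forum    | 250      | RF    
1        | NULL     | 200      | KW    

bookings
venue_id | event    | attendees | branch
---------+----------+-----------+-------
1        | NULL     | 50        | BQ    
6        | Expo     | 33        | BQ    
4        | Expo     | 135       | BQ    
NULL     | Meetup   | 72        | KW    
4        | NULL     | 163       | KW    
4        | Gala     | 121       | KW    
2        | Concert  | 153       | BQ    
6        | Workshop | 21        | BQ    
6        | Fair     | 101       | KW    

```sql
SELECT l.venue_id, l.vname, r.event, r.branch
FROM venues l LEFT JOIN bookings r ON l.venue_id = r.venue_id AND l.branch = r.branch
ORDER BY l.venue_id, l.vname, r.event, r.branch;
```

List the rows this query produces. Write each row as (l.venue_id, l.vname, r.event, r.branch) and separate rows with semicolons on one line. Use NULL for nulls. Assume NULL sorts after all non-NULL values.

(1, Forum, NULL, NULL); (1, Pavilion, NULL, BQ); (1, NULL, NULL, NULL); (2, NULL, Concert, BQ); (3, Gallery, NULL, NULL); (3, HallB, NULL, NULL); (4, Arena, Expo, BQ)

LEFT JOIN keeps every row from `venues`; unmatched rows get NULL for `bookings`'s columns.
Matching on l.venue_id = r.venue_id AND l.branch = r.branch. A NULL in a compared column never satisfies the condition.
Matched pairs: 3; unmatched l rows kept: 4.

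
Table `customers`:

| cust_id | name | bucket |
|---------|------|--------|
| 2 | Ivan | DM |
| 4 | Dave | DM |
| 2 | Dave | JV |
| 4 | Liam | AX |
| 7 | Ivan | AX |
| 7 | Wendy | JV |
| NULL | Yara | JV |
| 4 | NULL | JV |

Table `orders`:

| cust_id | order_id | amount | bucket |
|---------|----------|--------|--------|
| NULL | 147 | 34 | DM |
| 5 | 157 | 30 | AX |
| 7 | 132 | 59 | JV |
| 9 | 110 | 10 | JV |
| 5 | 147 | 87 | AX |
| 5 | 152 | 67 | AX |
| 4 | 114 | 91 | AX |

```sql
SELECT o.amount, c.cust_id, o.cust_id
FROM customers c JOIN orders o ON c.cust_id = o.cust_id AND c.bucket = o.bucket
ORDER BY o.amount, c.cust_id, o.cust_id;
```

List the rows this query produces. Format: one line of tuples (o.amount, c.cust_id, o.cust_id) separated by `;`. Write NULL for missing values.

INNER JOIN keeps only pairs where the ON condition holds.
Matching on c.cust_id = o.cust_id AND c.bucket = o.bucket. A NULL in a compared column never satisfies the condition.
- c (cust_id=2, bucket=DM) has no partner → excluded.
- c (cust_id=4, bucket=DM) has no partner → excluded.
- c (cust_id=2, bucket=JV) has no partner → excluded.
- c (cust_id=4, bucket=AX) pairs with 1 row(s) of o.
- c (cust_id=7, bucket=AX) has no partner → excluded.
- c (cust_id=7, bucket=JV) pairs with 1 row(s) of o.
- c (cust_id=NULL, bucket=JV) has no partner → excluded.
- c (cust_id=4, bucket=JV) has no partner → excluded.
After projecting and ordering:
o.amount | c.cust_id | o.cust_id
59 | 7 | 7
91 | 4 | 4

(59, 7, 7); (91, 4, 4)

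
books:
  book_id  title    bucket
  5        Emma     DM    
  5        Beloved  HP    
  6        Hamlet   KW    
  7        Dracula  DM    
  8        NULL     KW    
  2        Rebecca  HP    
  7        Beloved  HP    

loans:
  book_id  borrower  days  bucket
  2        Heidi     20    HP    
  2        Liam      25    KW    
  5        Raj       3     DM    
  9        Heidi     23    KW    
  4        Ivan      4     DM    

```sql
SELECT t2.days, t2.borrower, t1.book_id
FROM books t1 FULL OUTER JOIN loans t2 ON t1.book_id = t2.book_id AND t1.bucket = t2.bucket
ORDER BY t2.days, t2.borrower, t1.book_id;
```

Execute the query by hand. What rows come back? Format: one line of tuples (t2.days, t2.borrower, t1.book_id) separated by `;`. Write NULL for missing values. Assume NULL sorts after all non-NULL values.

(3, Raj, 5); (4, Ivan, NULL); (20, Heidi, 2); (23, Heidi, NULL); (25, Liam, NULL); (NULL, NULL, 5); (NULL, NULL, 6); (NULL, NULL, 7); (NULL, NULL, 7); (NULL, NULL, 8)

FULL OUTER JOIN keeps every row from both sides; unmatched rows get NULL for the other side's columns.
Matching on t1.book_id = t2.book_id AND t1.bucket = t2.bucket.
Matched pairs: 2; unmatched t1 rows kept: 5; unmatched t2 rows kept: 3.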